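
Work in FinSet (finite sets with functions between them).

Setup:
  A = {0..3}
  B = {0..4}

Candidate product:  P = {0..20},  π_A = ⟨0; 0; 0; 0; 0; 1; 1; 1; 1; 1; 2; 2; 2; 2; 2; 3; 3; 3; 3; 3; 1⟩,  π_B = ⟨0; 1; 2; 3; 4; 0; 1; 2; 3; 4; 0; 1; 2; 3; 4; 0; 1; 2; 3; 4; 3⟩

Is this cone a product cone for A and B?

|A|·|B| = 4·5 = 20;  |P| = 21
  → cardinalities differ; no bijection possible.

Answer: NOT A VALID PRODUCT — |P|=21 ≠ |A|·|B|=20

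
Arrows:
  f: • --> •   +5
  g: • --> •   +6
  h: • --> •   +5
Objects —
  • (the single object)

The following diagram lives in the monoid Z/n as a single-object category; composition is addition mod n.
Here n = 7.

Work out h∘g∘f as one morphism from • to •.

Answer: +2

Trace:
  0 +5≡5 +6≡4 +5≡2  (mod 7)
result: +2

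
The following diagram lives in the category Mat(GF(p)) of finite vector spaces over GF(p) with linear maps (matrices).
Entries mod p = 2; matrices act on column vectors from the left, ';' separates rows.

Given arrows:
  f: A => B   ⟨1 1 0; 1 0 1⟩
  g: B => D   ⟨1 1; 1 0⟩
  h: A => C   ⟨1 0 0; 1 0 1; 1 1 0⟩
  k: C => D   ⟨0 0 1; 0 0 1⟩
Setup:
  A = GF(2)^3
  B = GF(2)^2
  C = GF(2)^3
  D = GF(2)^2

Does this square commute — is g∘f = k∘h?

Answer: DOES NOT COMMUTE

Derivation:
Path 1 = f;g:
  e0=(1,0,0) f=>(1,1) g=>(0,1)
  e1=(0,1,0) f=>(1,0) g=>(1,1)
  e2=(0,0,1) f=>(0,1) g=>(1,0)
  ⟦path⟧₁ = ⟨0 1 1; 1 1 0⟩
Path 2 = h;k:
  e0=(1,0,0) h=>(1,1,1) k=>(1,1)
  e1=(0,1,0) h=>(0,0,1) k=>(1,1)
  e2=(0,0,1) h=>(0,1,0) k=>(0,0)
  ⟦path⟧₂ = ⟨1 1 0; 1 1 0⟩
Equal? differ; not commutative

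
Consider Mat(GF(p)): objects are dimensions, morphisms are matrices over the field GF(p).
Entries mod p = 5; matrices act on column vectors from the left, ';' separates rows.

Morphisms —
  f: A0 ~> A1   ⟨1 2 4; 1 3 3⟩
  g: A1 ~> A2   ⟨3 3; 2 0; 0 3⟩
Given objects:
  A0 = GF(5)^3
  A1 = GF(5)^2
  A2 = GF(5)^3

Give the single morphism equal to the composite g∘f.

  e0=(1,0,0) f~>(1,1) g~>(1,2,3)
  e1=(0,1,0) f~>(2,3) g~>(0,4,4)
  e2=(0,0,1) f~>(4,3) g~>(1,3,4)
result: ⟨1 0 1; 2 4 3; 3 4 4⟩

Answer: ⟨1 0 1; 2 4 3; 3 4 4⟩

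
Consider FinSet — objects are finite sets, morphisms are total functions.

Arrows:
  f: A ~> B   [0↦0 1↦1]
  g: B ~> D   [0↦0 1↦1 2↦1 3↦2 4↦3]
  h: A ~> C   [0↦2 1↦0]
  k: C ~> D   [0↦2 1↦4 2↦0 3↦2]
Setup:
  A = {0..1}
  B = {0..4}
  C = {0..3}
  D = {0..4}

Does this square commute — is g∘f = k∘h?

Along f;g (path 1):
  0 f~>0 g~>0
  1 f~>1 g~>1
  result₁ = [0↦0 1↦1]
Along h;k (path 2):
  0 h~>2 k~>0
  1 h~>0 k~>2
  result₂ = [0↦0 1↦2]
Equal? distinct morphisms ✗

Answer: DOES NOT COMMUTE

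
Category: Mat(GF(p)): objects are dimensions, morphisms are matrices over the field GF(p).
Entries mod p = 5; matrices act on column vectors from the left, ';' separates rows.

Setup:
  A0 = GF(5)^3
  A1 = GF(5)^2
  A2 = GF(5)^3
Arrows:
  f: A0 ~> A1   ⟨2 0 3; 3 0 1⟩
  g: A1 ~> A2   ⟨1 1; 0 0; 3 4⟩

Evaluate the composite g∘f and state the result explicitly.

  e0=⟨1,0,0⟩ f~>⟨2,3⟩ g~>⟨0,0,3⟩
  e1=⟨0,1,0⟩ f~>⟨0,0⟩ g~>⟨0,0,0⟩
  e2=⟨0,0,1⟩ f~>⟨3,1⟩ g~>⟨4,0,3⟩
⟦path⟧: ⟨0 0 4; 0 0 0; 3 0 3⟩

Answer: ⟨0 0 4; 0 0 0; 3 0 3⟩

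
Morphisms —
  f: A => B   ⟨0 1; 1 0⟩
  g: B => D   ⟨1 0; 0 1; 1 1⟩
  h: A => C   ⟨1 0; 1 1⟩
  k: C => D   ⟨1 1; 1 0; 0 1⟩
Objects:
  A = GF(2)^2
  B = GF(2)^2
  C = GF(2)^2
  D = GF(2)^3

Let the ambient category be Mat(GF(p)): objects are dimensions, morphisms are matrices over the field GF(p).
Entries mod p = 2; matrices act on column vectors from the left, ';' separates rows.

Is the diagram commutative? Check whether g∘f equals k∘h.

1) trace f;g:
  e0=⟨1,0⟩ f=>⟨0,1⟩ g=>⟨0,1,1⟩
  e1=⟨0,1⟩ f=>⟨1,0⟩ g=>⟨1,0,1⟩
  composite₁ = ⟨0 1; 1 0; 1 1⟩
2) trace h;k:
  e0=⟨1,0⟩ h=>⟨1,1⟩ k=>⟨0,1,1⟩
  e1=⟨0,1⟩ h=>⟨0,1⟩ k=>⟨1,0,1⟩
  composite₂ = ⟨0 1; 1 0; 1 1⟩
Equal? YES — commutes

Answer: COMMUTES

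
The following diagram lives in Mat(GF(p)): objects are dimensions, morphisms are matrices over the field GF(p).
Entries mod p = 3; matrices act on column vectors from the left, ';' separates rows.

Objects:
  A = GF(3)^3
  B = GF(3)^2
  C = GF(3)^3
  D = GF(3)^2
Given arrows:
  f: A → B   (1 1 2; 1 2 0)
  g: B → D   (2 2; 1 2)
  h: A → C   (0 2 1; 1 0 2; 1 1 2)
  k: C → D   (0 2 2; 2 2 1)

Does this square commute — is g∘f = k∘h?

Along f;g (path 1):
  e0=⟨1,0,0⟩ f→⟨1,1⟩ g→⟨1,0⟩
  e1=⟨0,1,0⟩ f→⟨1,2⟩ g→⟨0,2⟩
  e2=⟨0,0,1⟩ f→⟨2,0⟩ g→⟨1,2⟩
  composite₁ = (1 0 1; 0 2 2)
Along h;k (path 2):
  e0=⟨1,0,0⟩ h→⟨0,1,1⟩ k→⟨1,0⟩
  e1=⟨0,1,0⟩ h→⟨2,0,1⟩ k→⟨2,2⟩
  e2=⟨0,0,1⟩ h→⟨1,2,2⟩ k→⟨2,2⟩
  composite₂ = (1 2 2; 0 2 2)
Equal? distinct morphisms ✗

Answer: DOES NOT COMMUTE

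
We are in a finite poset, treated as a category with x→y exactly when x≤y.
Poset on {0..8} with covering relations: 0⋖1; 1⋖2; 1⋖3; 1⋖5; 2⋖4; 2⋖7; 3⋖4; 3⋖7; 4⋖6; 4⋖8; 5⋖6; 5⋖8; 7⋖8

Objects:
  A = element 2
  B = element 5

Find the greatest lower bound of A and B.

Answer: A∧B = 1

Work:
{x : x<=A ∧ x<=B} = {0,1}  (A=2, B=5)
  0 <= 1
  1 <= 1
glb = 1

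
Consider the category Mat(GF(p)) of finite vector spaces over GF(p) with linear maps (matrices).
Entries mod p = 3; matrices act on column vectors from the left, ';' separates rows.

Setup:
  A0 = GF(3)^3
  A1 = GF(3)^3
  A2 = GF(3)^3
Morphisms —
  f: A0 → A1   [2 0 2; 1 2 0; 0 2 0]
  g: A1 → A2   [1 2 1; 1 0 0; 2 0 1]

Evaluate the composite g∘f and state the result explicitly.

  e0=[1,0,0] f→[2,1,0] g→[1,2,1]
  e1=[0,1,0] f→[0,2,2] g→[0,0,2]
  e2=[0,0,1] f→[2,0,0] g→[2,2,1]
composite: [1 0 2; 2 0 2; 1 2 1]

Answer: [1 0 2; 2 0 2; 1 2 1]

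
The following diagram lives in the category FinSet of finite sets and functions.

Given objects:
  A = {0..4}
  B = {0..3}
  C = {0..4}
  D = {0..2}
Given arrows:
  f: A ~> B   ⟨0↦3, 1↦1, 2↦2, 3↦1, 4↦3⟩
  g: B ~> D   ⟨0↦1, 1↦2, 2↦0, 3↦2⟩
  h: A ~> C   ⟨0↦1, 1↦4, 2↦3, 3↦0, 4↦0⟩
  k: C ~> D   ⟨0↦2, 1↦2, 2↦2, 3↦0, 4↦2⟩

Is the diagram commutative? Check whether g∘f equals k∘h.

Answer: COMMUTES

Derivation:
1) trace f;g:
  0 f~>3 g~>2
  1 f~>1 g~>2
  2 f~>2 g~>0
  3 f~>1 g~>2
  4 f~>3 g~>2
  ⟦path⟧₁ = ⟨0↦2, 1↦2, 2↦0, 3↦2, 4↦2⟩
2) trace h;k:
  0 h~>1 k~>2
  1 h~>4 k~>2
  2 h~>3 k~>0
  3 h~>0 k~>2
  4 h~>0 k~>2
  ⟦path⟧₂ = ⟨0↦2, 1↦2, 2↦0, 3↦2, 4↦2⟩
Equal? equal; square commutes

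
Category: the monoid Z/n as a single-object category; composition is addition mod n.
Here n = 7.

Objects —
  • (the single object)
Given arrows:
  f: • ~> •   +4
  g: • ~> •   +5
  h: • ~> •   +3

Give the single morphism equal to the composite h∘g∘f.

Answer: +5

Derivation:
  0 +4≡4 +5≡2 +3≡5  (mod 7)
⟦path⟧: +5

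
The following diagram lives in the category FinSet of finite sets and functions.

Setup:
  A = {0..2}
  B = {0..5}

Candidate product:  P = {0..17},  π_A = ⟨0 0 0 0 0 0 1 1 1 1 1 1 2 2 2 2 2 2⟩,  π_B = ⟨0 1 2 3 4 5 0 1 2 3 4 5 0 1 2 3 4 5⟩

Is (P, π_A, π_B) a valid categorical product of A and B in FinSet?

Answer: VALID PRODUCT

Work:
|A|·|B| = 3·6 = 18;  |P| = 18
Check the pairing map k ↦ (π_A(k), π_B(k)):
  0 ↦ (0,0)
  1 ↦ (0,1)
  2 ↦ (0,2)
  3 ↦ (0,3)
  4 ↦ (0,4)
  5 ↦ (0,5)
  6 ↦ (1,0)
  7 ↦ (1,1)
  8 ↦ (1,2)
  9 ↦ (1,3)
  10 ↦ (1,4)
  11 ↦ (1,5)
  12 ↦ (2,0)
  13 ↦ (2,1)
  14 ↦ (2,2)
  15 ↦ (2,3)
  16 ↦ (2,4)
  17 ↦ (2,5)
distinct pairs in image: 18 / 18 needed
  → bijection onto A×B; projections well-typed.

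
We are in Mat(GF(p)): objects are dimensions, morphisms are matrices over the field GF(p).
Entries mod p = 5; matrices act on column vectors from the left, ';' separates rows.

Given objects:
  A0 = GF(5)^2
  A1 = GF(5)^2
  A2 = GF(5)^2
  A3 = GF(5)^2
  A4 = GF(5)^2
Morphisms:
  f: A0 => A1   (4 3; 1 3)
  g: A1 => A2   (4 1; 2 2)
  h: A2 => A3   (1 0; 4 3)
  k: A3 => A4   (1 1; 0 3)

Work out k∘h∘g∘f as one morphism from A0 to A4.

  e0=(1,0) f=>(4,1) g=>(2,0) h=>(2,3) k=>(0,4)
  e1=(0,1) f=>(3,3) g=>(0,2) h=>(0,1) k=>(1,3)
⟦path⟧: (0 1; 4 3)

Answer: (0 1; 4 3)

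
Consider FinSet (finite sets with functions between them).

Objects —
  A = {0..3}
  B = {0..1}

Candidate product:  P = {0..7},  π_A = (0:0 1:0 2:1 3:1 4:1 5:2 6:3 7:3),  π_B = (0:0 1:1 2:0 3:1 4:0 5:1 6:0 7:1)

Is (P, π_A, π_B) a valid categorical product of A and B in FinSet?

|A|·|B| = 4·2 = 8;  |P| = 8
Check the pairing map k ↦ (π_A(k), π_B(k)):
  0 : (0,0)
  1 : (0,1)
  2 : (1,0)
  3 : (1,1)
  4 : (1,0)  ✗ repeats pair of k=2
  5 : (2,1)
  6 : (3,0)
  7 : (3,1)
distinct pairs in image: 7 / 8 needed
  → (1,0) hit at k=2 and k=4

Answer: NOT A VALID PRODUCT — duplicate pair at indices 2,4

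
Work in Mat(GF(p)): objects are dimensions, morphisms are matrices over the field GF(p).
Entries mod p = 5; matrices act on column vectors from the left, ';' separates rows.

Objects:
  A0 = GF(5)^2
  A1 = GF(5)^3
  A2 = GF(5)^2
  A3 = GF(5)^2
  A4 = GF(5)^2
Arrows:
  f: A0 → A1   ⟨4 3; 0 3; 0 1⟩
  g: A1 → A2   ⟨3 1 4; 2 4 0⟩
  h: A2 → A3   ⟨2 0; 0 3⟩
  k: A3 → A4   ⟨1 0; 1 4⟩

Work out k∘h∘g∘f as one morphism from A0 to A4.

Answer: ⟨4 2; 0 3⟩

Trace:
  e0=(1,0) f→(4,0,0) g→(2,3) h→(4,4) k→(4,0)
  e1=(0,1) f→(3,3,1) g→(1,3) h→(2,4) k→(2,3)
⟦path⟧: ⟨4 2; 0 3⟩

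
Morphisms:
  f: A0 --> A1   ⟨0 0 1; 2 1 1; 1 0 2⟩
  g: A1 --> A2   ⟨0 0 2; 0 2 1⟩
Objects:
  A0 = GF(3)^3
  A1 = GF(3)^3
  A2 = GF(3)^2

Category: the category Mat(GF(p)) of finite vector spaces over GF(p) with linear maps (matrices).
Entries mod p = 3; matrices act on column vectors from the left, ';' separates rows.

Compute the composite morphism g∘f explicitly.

Answer: ⟨2 0 1; 2 2 1⟩

Work:
  e0=⟨1,0,0⟩ f-->⟨0,2,1⟩ g-->⟨2,2⟩
  e1=⟨0,1,0⟩ f-->⟨0,1,0⟩ g-->⟨0,2⟩
  e2=⟨0,0,1⟩ f-->⟨1,1,2⟩ g-->⟨1,1⟩
result: ⟨2 0 1; 2 2 1⟩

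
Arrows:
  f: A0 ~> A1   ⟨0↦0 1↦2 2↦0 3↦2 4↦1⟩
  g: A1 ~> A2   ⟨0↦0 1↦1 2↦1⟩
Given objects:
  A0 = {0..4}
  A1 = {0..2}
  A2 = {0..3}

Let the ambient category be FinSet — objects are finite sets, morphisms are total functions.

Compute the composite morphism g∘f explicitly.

  0 f~>0 g~>0
  1 f~>2 g~>1
  2 f~>0 g~>0
  3 f~>2 g~>1
  4 f~>1 g~>1
composite: ⟨0↦0 1↦1 2↦0 3↦1 4↦1⟩

Answer: ⟨0↦0 1↦1 2↦0 3↦1 4↦1⟩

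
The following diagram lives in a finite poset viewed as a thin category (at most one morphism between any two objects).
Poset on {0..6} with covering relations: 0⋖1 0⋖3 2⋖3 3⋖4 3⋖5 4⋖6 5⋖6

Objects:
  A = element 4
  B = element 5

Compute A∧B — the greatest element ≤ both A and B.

{x : x<=A ∧ x<=B} = {0,2,3}  (A=4, B=5)
  0 <= 3
  2 <= 3
  3 <= 3
glb = 3

Answer: A∧B = 3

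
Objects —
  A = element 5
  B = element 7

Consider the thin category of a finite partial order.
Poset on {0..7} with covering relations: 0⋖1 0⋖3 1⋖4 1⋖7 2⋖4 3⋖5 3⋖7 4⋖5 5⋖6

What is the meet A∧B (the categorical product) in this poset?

Lower bounds of A=5 and B=7: {0,1,3}
  maximal lower bounds 1 and 3 are incomparable: neither 1≤3 nor 3≤1
→ no greatest lower bound exists

Answer: NO MEET EXISTS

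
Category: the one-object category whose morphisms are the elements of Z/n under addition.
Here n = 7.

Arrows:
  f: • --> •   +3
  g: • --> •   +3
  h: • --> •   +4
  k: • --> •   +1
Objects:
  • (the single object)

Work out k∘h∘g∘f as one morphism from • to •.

  0 +3≡3 +3≡6 +4≡3 +1≡4  (mod 7)
composite: +4

Answer: +4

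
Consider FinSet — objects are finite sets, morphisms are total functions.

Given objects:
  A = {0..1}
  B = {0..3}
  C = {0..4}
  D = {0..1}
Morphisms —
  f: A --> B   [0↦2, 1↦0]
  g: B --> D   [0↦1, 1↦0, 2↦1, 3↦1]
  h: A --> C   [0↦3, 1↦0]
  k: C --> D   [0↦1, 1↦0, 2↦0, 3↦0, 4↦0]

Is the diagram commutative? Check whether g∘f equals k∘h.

Along f;g (path 1):
  0 f-->2 g-->1
  1 f-->0 g-->1
  composite₁ = [0↦1, 1↦1]
Along h;k (path 2):
  0 h-->3 k-->0
  1 h-->0 k-->1
  composite₂ = [0↦0, 1↦1]
Equal? NO — does not commute

Answer: DOES NOT COMMUTE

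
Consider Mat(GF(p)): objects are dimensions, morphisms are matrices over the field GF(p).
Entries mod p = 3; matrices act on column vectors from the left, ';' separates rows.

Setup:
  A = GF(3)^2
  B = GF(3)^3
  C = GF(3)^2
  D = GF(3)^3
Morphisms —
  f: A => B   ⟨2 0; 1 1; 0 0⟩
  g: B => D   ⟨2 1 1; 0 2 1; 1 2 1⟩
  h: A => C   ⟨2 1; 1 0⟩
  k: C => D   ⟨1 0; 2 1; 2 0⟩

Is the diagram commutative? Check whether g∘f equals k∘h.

Answer: COMMUTES

Work:
1) trace f;g:
  e0=⟨1,0⟩ f=>⟨2,1,0⟩ g=>⟨2,2,1⟩
  e1=⟨0,1⟩ f=>⟨0,1,0⟩ g=>⟨1,2,2⟩
  composite₁ = ⟨2 1; 2 2; 1 2⟩
2) trace h;k:
  e0=⟨1,0⟩ h=>⟨2,1⟩ k=>⟨2,2,1⟩
  e1=⟨0,1⟩ h=>⟨1,0⟩ k=>⟨1,2,2⟩
  composite₂ = ⟨2 1; 2 2; 1 2⟩
Equal? same morphism ✓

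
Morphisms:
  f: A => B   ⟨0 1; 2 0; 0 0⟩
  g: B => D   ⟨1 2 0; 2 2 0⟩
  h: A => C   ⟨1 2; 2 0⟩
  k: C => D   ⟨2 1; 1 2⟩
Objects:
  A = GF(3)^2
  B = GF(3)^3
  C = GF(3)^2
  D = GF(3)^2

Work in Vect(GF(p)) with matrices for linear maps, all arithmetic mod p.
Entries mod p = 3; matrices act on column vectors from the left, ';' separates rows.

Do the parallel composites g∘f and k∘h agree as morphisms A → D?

1) trace f;g:
  e0=(1,0) f=>(0,2,0) g=>(1,1)
  e1=(0,1) f=>(1,0,0) g=>(1,2)
  result₁ = ⟨1 1; 1 2⟩
2) trace h;k:
  e0=(1,0) h=>(1,2) k=>(1,2)
  e1=(0,1) h=>(2,0) k=>(1,2)
  result₂ = ⟨1 1; 2 2⟩
Equal? differ; not commutative

Answer: DOES NOT COMMUTE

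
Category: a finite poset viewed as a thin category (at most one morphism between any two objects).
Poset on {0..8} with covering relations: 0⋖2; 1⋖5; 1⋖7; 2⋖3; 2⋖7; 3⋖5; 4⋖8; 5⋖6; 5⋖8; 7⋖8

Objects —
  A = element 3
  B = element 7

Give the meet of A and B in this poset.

Answer: A∧B = 2

Trace:
Lower bounds of A=3 and B=7: {0,2}
  0 ⊑ 2
  2 ⊑ 2
glb = 2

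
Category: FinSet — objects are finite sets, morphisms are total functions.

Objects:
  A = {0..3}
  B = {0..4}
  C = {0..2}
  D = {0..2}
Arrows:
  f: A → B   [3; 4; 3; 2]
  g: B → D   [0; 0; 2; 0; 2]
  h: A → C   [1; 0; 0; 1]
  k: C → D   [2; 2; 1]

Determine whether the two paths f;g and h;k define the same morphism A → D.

1) trace f;g:
  0 f→3 g→0
  1 f→4 g→2
  2 f→3 g→0
  3 f→2 g→2
  composite₁ = [0; 2; 0; 2]
2) trace h;k:
  0 h→1 k→2
  1 h→0 k→2
  2 h→0 k→2
  3 h→1 k→2
  composite₂ = [2; 2; 2; 2]
Equal? differ; not commutative

Answer: DOES NOT COMMUTE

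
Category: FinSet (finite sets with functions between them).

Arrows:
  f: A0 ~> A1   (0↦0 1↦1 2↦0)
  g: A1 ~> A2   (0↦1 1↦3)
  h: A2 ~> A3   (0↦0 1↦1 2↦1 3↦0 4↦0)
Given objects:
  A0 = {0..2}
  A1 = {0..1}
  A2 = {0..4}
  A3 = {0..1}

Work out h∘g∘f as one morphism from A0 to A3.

Answer: (0↦1 1↦0 2↦1)

Work:
  0 f~>0 g~>1 h~>1
  1 f~>1 g~>3 h~>0
  2 f~>0 g~>1 h~>1
result: (0↦1 1↦0 2↦1)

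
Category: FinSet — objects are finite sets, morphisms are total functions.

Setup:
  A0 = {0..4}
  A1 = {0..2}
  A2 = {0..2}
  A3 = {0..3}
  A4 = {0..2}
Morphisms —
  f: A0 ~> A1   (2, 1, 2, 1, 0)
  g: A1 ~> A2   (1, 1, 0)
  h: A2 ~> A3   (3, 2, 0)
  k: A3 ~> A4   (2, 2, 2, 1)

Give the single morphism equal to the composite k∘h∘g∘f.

  0 f~>2 g~>0 h~>3 k~>1
  1 f~>1 g~>1 h~>2 k~>2
  2 f~>2 g~>0 h~>3 k~>1
  3 f~>1 g~>1 h~>2 k~>2
  4 f~>0 g~>1 h~>2 k~>2
⟦path⟧: (1, 2, 1, 2, 2)

Answer: (1, 2, 1, 2, 2)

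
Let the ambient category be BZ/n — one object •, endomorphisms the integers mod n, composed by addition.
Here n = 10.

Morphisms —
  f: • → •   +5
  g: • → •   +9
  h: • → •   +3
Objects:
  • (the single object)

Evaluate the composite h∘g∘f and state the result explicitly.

  0 +5≡5 +9≡4 +3≡7  (mod 10)
result: +7

Answer: +7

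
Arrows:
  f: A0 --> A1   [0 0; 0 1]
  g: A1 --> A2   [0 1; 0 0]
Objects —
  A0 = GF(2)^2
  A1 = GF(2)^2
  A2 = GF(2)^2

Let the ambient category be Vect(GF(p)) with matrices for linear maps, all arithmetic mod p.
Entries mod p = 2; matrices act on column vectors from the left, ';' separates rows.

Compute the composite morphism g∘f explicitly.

Answer: [0 1; 0 0]

Trace:
  e0=[1,0] f-->[0,0] g-->[0,0]
  e1=[0,1] f-->[0,1] g-->[1,0]
⟦path⟧: [0 1; 0 0]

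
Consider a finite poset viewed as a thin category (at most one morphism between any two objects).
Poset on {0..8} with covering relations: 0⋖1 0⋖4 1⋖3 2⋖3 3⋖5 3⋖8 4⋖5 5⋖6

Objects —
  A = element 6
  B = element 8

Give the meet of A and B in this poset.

Lower bounds of A=6 and B=8: {0,1,2,3}
  0 ⊑ 3
  1 ⊑ 3
  2 ⊑ 3
  3 ⊑ 3
glb = 3

Answer: A∧B = 3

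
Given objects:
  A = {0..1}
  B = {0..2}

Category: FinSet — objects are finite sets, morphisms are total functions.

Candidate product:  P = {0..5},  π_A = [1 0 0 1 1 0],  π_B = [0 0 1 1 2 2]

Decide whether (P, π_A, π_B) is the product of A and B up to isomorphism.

|A|·|B| = 2·3 = 6;  |P| = 6
Check the pairing map k ↦ (π_A(k), π_B(k)):
  0 ↦ (1,0)
  1 ↦ (0,0)
  2 ↦ (0,1)
  3 ↦ (1,1)
  4 ↦ (1,2)
  5 ↦ (0,2)
distinct pairs in image: 6 / 6 needed
  → bijection onto A×B; projections well-typed.

Answer: VALID PRODUCT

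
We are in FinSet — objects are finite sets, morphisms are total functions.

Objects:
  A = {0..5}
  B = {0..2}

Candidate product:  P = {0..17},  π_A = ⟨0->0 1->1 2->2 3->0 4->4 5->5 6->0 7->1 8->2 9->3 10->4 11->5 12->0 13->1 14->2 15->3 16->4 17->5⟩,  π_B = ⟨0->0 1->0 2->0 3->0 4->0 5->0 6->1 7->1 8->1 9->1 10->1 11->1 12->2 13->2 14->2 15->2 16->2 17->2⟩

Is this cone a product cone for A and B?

|A|·|B| = 6·3 = 18;  |P| = 18
Check the pairing map k ↦ (π_A(k), π_B(k)):
  0 -> (0,0)
  1 -> (1,0)
  2 -> (2,0)
  3 -> (0,0)  ✗ repeats pair of k=0
  4 -> (4,0)
  5 -> (5,0)
  6 -> (0,1)
  7 -> (1,1)
  8 -> (2,1)
  9 -> (3,1)
  10 -> (4,1)
  11 -> (5,1)
  12 -> (0,2)
  13 -> (1,2)
  14 -> (2,2)
  15 -> (3,2)
  16 -> (4,2)
  17 -> (5,2)
distinct pairs in image: 17 / 18 needed
  → (0,0) hit at k=0 and k=3

Answer: NOT A VALID PRODUCT — duplicate pair at indices 0,3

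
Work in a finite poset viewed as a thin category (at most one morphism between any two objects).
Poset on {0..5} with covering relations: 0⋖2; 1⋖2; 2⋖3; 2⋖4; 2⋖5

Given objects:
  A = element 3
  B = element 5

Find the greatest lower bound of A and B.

Answer: A∧B = 2

Derivation:
Common predecessors of 3,5: {0,1,2}
  0 ≤ 2
  1 ≤ 2
  2 ≤ 2
glb = 2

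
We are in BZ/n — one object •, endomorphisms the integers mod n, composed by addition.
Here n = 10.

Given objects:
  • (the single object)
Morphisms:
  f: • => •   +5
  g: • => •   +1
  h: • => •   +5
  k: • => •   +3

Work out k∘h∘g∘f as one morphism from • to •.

Answer: +4

Derivation:
  0 +5≡5 +1≡6 +5≡1 +3≡4  (mod 10)
result: +4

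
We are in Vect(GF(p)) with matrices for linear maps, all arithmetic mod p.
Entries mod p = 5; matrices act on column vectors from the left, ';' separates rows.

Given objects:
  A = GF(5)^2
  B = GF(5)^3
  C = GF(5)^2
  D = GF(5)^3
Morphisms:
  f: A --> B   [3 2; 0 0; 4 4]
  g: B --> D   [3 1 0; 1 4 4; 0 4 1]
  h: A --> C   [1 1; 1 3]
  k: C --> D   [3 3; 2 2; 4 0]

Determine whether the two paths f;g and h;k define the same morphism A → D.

Answer: DOES NOT COMMUTE

Trace:
Path 1 = f;g:
  e0=(1,0) f-->(3,0,4) g-->(4,4,4)
  e1=(0,1) f-->(2,0,4) g-->(1,3,4)
  composite₁ = [4 1; 4 3; 4 4]
Path 2 = h;k:
  e0=(1,0) h-->(1,1) k-->(1,4,4)
  e1=(0,1) h-->(1,3) k-->(2,3,4)
  composite₂ = [1 2; 4 3; 4 4]
Equal? distinct morphisms ✗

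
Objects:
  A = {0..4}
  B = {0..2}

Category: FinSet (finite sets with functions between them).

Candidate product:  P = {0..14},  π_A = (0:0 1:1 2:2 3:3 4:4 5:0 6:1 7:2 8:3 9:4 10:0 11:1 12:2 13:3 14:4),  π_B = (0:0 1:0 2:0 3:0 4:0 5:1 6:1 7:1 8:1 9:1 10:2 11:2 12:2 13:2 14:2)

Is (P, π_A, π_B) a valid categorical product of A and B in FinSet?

Answer: VALID PRODUCT

Derivation:
|A|·|B| = 5·3 = 15;  |P| = 15
Check the pairing map k ↦ (π_A(k), π_B(k)):
  0 : (0,0)
  1 : (1,0)
  2 : (2,0)
  3 : (3,0)
  4 : (4,0)
  5 : (0,1)
  6 : (1,1)
  7 : (2,1)
  8 : (3,1)
  9 : (4,1)
  10 : (0,2)
  11 : (1,2)
  12 : (2,2)
  13 : (3,2)
  14 : (4,2)
distinct pairs in image: 15 / 15 needed
  → bijection onto A×B; projections well-typed.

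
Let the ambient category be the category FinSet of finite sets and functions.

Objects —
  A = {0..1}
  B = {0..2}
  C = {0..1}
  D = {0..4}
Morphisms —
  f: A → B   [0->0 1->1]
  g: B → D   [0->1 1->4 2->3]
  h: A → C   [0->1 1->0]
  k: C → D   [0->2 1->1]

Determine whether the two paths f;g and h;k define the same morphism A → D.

Path 1 = f;g:
  0 f→0 g→1
  1 f→1 g→4
  ⟦path⟧₁ = [0->1 1->4]
Path 2 = h;k:
  0 h→1 k→1
  1 h→0 k→2
  ⟦path⟧₂ = [0->1 1->2]
Equal? distinct morphisms ✗

Answer: DOES NOT COMMUTE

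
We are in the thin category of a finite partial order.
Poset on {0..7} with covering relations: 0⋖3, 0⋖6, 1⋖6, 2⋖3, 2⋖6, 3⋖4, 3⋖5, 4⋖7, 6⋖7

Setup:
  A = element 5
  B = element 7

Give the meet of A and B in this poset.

Answer: A∧B = 3

Trace:
Common predecessors of 5,7: {0,2,3}
  0 <= 3
  2 <= 3
  3 <= 3
glb = 3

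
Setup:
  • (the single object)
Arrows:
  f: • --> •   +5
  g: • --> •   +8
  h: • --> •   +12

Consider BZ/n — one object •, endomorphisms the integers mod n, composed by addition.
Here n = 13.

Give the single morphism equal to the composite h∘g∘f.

Answer: +12

Derivation:
  0 +5≡5 +8≡0 +12≡12  (mod 13)
result: +12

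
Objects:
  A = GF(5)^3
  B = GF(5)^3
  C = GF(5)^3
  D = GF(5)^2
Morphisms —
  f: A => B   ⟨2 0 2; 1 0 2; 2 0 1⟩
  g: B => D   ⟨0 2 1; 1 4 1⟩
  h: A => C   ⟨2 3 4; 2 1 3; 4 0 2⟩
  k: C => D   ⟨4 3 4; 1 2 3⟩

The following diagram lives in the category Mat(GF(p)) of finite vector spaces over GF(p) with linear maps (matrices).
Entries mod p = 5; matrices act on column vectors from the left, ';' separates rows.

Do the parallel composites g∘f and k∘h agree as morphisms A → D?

Along f;g (path 1):
  e0=⟨1,0,0⟩ f=>⟨2,1,2⟩ g=>⟨4,3⟩
  e1=⟨0,1,0⟩ f=>⟨0,0,0⟩ g=>⟨0,0⟩
  e2=⟨0,0,1⟩ f=>⟨2,2,1⟩ g=>⟨0,1⟩
  ⟦path⟧₁ = ⟨4 0 0; 3 0 1⟩
Along h;k (path 2):
  e0=⟨1,0,0⟩ h=>⟨2,2,4⟩ k=>⟨0,3⟩
  e1=⟨0,1,0⟩ h=>⟨3,1,0⟩ k=>⟨0,0⟩
  e2=⟨0,0,1⟩ h=>⟨4,3,2⟩ k=>⟨3,1⟩
  ⟦path⟧₂ = ⟨0 0 3; 3 0 1⟩
Equal? NO — does not commute

Answer: DOES NOT COMMUTE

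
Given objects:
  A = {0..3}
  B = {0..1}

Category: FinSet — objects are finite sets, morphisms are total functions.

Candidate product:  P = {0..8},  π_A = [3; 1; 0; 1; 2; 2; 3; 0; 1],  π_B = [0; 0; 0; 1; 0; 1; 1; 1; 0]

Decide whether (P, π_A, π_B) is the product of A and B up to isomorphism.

|A|·|B| = 4·2 = 8;  |P| = 9
  → cardinalities differ; no bijection possible.

Answer: NOT A VALID PRODUCT — |P|=9 ≠ |A|·|B|=8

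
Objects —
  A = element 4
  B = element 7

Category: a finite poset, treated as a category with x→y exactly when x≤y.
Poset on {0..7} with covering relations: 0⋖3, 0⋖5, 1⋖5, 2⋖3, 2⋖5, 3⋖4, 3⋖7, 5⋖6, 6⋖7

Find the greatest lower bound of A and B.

Answer: A∧B = 3

Trace:
{x : x<=A ∧ x<=B} = {0,2,3}  (A=4, B=7)
  0 <= 3
  2 <= 3
  3 <= 3
glb = 3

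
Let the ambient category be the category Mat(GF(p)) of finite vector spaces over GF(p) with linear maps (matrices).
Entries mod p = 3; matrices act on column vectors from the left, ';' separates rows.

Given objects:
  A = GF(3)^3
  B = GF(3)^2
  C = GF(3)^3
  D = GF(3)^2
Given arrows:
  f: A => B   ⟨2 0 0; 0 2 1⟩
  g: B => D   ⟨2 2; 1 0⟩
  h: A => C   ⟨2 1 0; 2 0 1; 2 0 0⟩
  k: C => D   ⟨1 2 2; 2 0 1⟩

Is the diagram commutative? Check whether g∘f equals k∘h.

Answer: DOES NOT COMMUTE

Trace:
Path 1 = f;g:
  e0=[1,0,0] f=>[2,0] g=>[1,2]
  e1=[0,1,0] f=>[0,2] g=>[1,0]
  e2=[0,0,1] f=>[0,1] g=>[2,0]
  composite₁ = ⟨1 1 2; 2 0 0⟩
Path 2 = h;k:
  e0=[1,0,0] h=>[2,2,2] k=>[1,0]
  e1=[0,1,0] h=>[1,0,0] k=>[1,2]
  e2=[0,0,1] h=>[0,1,0] k=>[2,0]
  composite₂ = ⟨1 1 2; 0 2 0⟩
Equal? differ; not commutative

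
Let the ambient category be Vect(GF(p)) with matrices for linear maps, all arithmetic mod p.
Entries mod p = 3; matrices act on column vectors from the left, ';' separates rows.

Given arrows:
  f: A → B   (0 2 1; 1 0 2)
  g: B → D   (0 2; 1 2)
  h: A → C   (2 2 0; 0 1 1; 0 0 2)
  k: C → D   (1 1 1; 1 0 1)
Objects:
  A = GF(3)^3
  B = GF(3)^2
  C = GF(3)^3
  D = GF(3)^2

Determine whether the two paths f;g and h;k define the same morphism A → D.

Path 1 = f;g:
  e0=⟨1,0,0⟩ f→⟨0,1⟩ g→⟨2,2⟩
  e1=⟨0,1,0⟩ f→⟨2,0⟩ g→⟨0,2⟩
  e2=⟨0,0,1⟩ f→⟨1,2⟩ g→⟨1,2⟩
  ⟦path⟧₁ = (2 0 1; 2 2 2)
Path 2 = h;k:
  e0=⟨1,0,0⟩ h→⟨2,0,0⟩ k→⟨2,2⟩
  e1=⟨0,1,0⟩ h→⟨2,1,0⟩ k→⟨0,2⟩
  e2=⟨0,0,1⟩ h→⟨0,1,2⟩ k→⟨0,2⟩
  ⟦path⟧₂ = (2 0 0; 2 2 2)
Equal? differ; not commutative

Answer: DOES NOT COMMUTE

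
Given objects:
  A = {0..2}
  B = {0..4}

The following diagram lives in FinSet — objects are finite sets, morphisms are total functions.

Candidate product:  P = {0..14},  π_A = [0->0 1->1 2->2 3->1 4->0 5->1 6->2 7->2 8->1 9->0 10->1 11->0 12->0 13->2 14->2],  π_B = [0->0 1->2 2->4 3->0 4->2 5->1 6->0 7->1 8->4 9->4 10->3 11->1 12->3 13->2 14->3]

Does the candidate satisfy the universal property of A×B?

Answer: VALID PRODUCT

Work:
|A|·|B| = 3·5 = 15;  |P| = 15
Check the pairing map k ↦ (π_A(k), π_B(k)):
  0 -> (0,0)
  1 -> (1,2)
  2 -> (2,4)
  3 -> (1,0)
  4 -> (0,2)
  5 -> (1,1)
  6 -> (2,0)
  7 -> (2,1)
  8 -> (1,4)
  9 -> (0,4)
  10 -> (1,3)
  11 -> (0,1)
  12 -> (0,3)
  13 -> (2,2)
  14 -> (2,3)
distinct pairs in image: 15 / 15 needed
  → bijection onto A×B; projections well-typed.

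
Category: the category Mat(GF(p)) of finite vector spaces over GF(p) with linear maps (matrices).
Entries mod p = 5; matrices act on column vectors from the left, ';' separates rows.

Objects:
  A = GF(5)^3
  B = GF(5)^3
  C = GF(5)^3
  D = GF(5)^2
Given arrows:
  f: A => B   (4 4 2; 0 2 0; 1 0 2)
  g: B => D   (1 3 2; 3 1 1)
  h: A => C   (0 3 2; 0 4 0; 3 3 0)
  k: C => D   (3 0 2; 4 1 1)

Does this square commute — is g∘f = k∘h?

Along f;g (path 1):
  e0=[1,0,0] f=>[4,0,1] g=>[1,3]
  e1=[0,1,0] f=>[4,2,0] g=>[0,4]
  e2=[0,0,1] f=>[2,0,2] g=>[1,3]
  ⟦path⟧₁ = (1 0 1; 3 4 3)
Along h;k (path 2):
  e0=[1,0,0] h=>[0,0,3] k=>[1,3]
  e1=[0,1,0] h=>[3,4,3] k=>[0,4]
  e2=[0,0,1] h=>[2,0,0] k=>[1,3]
  ⟦path⟧₂ = (1 0 1; 3 4 3)
Equal? same morphism ✓

Answer: COMMUTES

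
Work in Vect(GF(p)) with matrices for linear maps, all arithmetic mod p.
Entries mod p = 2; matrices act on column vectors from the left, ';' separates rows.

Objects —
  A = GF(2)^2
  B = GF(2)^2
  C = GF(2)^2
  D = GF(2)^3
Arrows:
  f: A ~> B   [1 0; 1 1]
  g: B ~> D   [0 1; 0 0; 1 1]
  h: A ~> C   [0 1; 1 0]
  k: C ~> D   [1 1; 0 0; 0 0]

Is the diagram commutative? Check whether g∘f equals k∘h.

Answer: DOES NOT COMMUTE

Work:
Path 1 = f;g:
  e0=⟨1,0⟩ f~>⟨1,1⟩ g~>⟨1,0,0⟩
  e1=⟨0,1⟩ f~>⟨0,1⟩ g~>⟨1,0,1⟩
  result₁ = [1 1; 0 0; 0 1]
Path 2 = h;k:
  e0=⟨1,0⟩ h~>⟨0,1⟩ k~>⟨1,0,0⟩
  e1=⟨0,1⟩ h~>⟨1,0⟩ k~>⟨1,0,0⟩
  result₂ = [1 1; 0 0; 0 0]
Equal? distinct morphisms ✗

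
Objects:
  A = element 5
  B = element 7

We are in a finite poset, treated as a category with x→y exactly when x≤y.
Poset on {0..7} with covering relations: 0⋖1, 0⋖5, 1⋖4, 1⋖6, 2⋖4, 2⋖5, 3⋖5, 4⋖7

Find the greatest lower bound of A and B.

Answer: NO MEET EXISTS

Trace:
{x : x⊑A ∧ x⊑B} = {0,2}  (A=5, B=7)
  maximal lower bounds 0 and 2 are incomparable: neither 0⊑2 nor 2⊑0
→ no greatest lower bound exists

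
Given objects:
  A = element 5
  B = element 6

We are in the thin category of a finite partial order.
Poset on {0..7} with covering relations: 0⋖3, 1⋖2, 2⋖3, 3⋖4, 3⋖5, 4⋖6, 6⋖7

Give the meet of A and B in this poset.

Answer: A∧B = 3

Derivation:
Common predecessors of 5,6: {0,1,2,3}
  0 ⊑ 3
  1 ⊑ 3
  2 ⊑ 3
  3 ⊑ 3
glb = 3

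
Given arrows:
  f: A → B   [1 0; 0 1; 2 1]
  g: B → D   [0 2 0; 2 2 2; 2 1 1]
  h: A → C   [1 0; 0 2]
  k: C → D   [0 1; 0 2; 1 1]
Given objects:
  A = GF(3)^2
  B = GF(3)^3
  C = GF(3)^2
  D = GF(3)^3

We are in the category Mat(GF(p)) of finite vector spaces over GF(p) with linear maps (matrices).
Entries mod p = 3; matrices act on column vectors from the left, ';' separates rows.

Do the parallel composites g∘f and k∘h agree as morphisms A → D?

Path 1 = f;g:
  e0=(1,0) f→(1,0,2) g→(0,0,1)
  e1=(0,1) f→(0,1,1) g→(2,1,2)
  composite₁ = [0 2; 0 1; 1 2]
Path 2 = h;k:
  e0=(1,0) h→(1,0) k→(0,0,1)
  e1=(0,1) h→(0,2) k→(2,1,2)
  composite₂ = [0 2; 0 1; 1 2]
Equal? same morphism ✓

Answer: COMMUTES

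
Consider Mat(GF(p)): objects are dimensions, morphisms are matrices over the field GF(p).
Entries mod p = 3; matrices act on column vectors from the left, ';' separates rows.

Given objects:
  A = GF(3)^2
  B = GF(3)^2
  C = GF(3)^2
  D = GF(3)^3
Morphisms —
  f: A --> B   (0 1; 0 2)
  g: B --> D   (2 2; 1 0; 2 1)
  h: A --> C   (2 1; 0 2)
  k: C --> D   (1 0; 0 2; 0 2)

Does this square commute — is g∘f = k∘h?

1) trace f;g:
  e0=(1,0) f-->(0,0) g-->(0,0,0)
  e1=(0,1) f-->(1,2) g-->(0,1,1)
  ⟦path⟧₁ = (0 0; 0 1; 0 1)
2) trace h;k:
  e0=(1,0) h-->(2,0) k-->(2,0,0)
  e1=(0,1) h-->(1,2) k-->(1,1,1)
  ⟦path⟧₂ = (2 1; 0 1; 0 1)
Equal? differ; not commutative

Answer: DOES NOT COMMUTE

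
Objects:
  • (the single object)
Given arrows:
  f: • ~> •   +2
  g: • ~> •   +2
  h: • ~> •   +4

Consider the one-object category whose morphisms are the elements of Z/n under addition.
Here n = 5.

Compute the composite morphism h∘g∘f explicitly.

  0 +2≡2 +2≡4 +4≡3  (mod 5)
composite: +3

Answer: +3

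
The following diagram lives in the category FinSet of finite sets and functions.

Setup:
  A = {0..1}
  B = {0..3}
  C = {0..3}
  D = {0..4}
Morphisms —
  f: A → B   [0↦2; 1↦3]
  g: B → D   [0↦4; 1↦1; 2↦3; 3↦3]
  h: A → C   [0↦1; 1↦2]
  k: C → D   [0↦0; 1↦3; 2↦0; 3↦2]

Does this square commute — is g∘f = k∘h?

Answer: DOES NOT COMMUTE

Derivation:
Path 1 = f;g:
  0 f→2 g→3
  1 f→3 g→3
  composite₁ = [0↦3; 1↦3]
Path 2 = h;k:
  0 h→1 k→3
  1 h→2 k→0
  composite₂ = [0↦3; 1↦0]
Equal? differ; not commutative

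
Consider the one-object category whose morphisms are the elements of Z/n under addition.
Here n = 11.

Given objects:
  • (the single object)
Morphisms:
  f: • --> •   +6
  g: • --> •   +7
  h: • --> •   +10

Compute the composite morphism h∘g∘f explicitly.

  0 +6≡6 +7≡2 +10≡1  (mod 11)
result: +1

Answer: +1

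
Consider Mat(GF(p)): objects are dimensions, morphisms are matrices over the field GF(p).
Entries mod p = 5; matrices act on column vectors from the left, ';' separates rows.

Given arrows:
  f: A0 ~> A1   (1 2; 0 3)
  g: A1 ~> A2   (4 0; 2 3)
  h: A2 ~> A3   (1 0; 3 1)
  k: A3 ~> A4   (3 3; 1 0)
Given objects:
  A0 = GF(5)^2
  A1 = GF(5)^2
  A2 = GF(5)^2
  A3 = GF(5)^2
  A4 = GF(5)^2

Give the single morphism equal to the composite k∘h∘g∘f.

  e0=⟨1,0⟩ f~>⟨1,0⟩ g~>⟨4,2⟩ h~>⟨4,4⟩ k~>⟨4,4⟩
  e1=⟨0,1⟩ f~>⟨2,3⟩ g~>⟨3,3⟩ h~>⟨3,2⟩ k~>⟨0,3⟩
⟦path⟧: (4 0; 4 3)

Answer: (4 0; 4 3)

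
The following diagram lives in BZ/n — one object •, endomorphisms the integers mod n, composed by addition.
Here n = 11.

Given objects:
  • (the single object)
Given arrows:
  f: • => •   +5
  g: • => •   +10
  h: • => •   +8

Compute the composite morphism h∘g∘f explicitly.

  0 +5≡5 +10≡4 +8≡1  (mod 11)
composite: +1

Answer: +1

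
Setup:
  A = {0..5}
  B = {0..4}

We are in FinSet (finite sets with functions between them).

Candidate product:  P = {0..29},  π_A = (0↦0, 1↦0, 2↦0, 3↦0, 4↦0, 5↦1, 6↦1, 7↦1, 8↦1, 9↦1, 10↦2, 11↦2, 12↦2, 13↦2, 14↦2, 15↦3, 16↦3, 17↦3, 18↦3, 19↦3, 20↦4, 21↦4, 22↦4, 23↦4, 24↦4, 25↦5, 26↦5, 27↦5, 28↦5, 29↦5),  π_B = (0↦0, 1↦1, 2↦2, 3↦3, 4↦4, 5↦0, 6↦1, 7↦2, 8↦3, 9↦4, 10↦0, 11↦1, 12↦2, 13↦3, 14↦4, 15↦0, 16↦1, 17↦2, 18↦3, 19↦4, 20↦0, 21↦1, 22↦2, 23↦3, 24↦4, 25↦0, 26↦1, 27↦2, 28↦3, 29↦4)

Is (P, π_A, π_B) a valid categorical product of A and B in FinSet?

|A|·|B| = 6·5 = 30;  |P| = 30
Check the pairing map k ↦ (π_A(k), π_B(k)):
  0 ↦ (0,0)
  1 ↦ (0,1)
  2 ↦ (0,2)
  3 ↦ (0,3)
  4 ↦ (0,4)
  5 ↦ (1,0)
  6 ↦ (1,1)
  7 ↦ (1,2)
  8 ↦ (1,3)
  9 ↦ (1,4)
  10 ↦ (2,0)
  11 ↦ (2,1)
  12 ↦ (2,2)
  13 ↦ (2,3)
  14 ↦ (2,4)
  15 ↦ (3,0)
  16 ↦ (3,1)
  17 ↦ (3,2)
  18 ↦ (3,3)
  19 ↦ (3,4)
  20 ↦ (4,0)
  21 ↦ (4,1)
  22 ↦ (4,2)
  23 ↦ (4,3)
  24 ↦ (4,4)
  25 ↦ (5,0)
  26 ↦ (5,1)
  27 ↦ (5,2)
  28 ↦ (5,3)
  29 ↦ (5,4)
distinct pairs in image: 30 / 30 needed
  → bijection onto A×B; projections well-typed.

Answer: VALID PRODUCT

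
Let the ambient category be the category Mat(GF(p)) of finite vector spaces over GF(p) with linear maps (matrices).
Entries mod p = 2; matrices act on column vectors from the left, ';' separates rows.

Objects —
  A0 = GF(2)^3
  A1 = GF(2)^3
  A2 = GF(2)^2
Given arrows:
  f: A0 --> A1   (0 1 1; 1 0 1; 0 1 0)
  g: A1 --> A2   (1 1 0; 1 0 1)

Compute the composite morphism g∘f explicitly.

  e0=(1,0,0) f-->(0,1,0) g-->(1,0)
  e1=(0,1,0) f-->(1,0,1) g-->(1,0)
  e2=(0,0,1) f-->(1,1,0) g-->(0,1)
composite: (1 1 0; 0 0 1)

Answer: (1 1 0; 0 0 1)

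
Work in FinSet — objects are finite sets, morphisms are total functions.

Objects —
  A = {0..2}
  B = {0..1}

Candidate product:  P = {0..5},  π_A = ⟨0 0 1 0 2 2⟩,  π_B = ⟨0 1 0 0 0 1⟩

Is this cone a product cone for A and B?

Answer: NOT A VALID PRODUCT — duplicate pair at indices 0,3

Derivation:
|A|·|B| = 3·2 = 6;  |P| = 6
Check the pairing map k ↦ (π_A(k), π_B(k)):
  0 ↦ (0,0)
  1 ↦ (0,1)
  2 ↦ (1,0)
  3 ↦ (0,0)  ✗ repeats pair of k=0
  4 ↦ (2,0)
  5 ↦ (2,1)
distinct pairs in image: 5 / 6 needed
  → (0,0) hit at k=0 and k=3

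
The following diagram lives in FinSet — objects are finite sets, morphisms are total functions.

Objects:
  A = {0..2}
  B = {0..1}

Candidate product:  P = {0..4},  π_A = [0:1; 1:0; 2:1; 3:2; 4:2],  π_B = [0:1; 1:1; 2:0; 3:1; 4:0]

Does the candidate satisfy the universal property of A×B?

|A|·|B| = 3·2 = 6;  |P| = 5
  → cardinalities differ; no bijection possible.

Answer: NOT A VALID PRODUCT — |P|=5 ≠ |A|·|B|=6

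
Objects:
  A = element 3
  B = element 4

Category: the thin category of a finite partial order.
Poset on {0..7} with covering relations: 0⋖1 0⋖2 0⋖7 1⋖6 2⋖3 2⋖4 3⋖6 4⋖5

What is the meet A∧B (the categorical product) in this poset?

Answer: A∧B = 2

Trace:
{x : x<=A ∧ x<=B} = {0,2}  (A=3, B=4)
  0 <= 2
  2 <= 2
glb = 2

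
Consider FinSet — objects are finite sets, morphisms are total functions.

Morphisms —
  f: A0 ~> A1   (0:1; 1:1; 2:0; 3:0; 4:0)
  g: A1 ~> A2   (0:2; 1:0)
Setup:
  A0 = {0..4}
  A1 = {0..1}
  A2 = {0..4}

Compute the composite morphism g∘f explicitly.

Answer: (0:0; 1:0; 2:2; 3:2; 4:2)

Trace:
  0 f~>1 g~>0
  1 f~>1 g~>0
  2 f~>0 g~>2
  3 f~>0 g~>2
  4 f~>0 g~>2
composite: (0:0; 1:0; 2:2; 3:2; 4:2)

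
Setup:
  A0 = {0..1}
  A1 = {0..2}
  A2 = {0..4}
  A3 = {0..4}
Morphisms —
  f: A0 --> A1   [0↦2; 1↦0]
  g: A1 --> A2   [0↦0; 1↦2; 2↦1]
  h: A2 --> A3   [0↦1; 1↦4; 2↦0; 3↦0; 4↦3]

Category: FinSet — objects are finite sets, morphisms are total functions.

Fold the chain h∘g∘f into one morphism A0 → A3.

  0 f-->2 g-->1 h-->4
  1 f-->0 g-->0 h-->1
⟦path⟧: [0↦4; 1↦1]

Answer: [0↦4; 1↦1]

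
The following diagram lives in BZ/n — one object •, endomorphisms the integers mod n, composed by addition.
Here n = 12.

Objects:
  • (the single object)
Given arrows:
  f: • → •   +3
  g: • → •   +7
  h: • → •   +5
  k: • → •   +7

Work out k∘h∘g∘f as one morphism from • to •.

Answer: +10

Trace:
  0 +3≡3 +7≡10 +5≡3 +7≡10  (mod 12)
⟦path⟧: +10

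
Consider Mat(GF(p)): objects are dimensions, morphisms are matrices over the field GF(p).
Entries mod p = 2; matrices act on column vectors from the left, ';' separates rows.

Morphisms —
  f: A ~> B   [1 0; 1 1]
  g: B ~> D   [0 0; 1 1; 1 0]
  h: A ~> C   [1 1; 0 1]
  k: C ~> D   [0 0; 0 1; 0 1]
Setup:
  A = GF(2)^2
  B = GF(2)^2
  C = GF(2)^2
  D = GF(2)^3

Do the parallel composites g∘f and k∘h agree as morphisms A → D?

Answer: DOES NOT COMMUTE

Trace:
Path 1 = f;g:
  e0=[1,0] f~>[1,1] g~>[0,0,1]
  e1=[0,1] f~>[0,1] g~>[0,1,0]
  result₁ = [0 0; 0 1; 1 0]
Path 2 = h;k:
  e0=[1,0] h~>[1,0] k~>[0,0,0]
  e1=[0,1] h~>[1,1] k~>[0,1,1]
  result₂ = [0 0; 0 1; 0 1]
Equal? NO — does not commute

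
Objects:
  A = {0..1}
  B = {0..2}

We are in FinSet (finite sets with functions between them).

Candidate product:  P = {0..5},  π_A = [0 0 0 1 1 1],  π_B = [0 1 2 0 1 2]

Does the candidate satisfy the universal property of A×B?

Answer: VALID PRODUCT

Trace:
|A|·|B| = 2·3 = 6;  |P| = 6
Check the pairing map k ↦ (π_A(k), π_B(k)):
  0 -> (0,0)
  1 -> (0,1)
  2 -> (0,2)
  3 -> (1,0)
  4 -> (1,1)
  5 -> (1,2)
distinct pairs in image: 6 / 6 needed
  → bijection onto A×B; projections well-typed.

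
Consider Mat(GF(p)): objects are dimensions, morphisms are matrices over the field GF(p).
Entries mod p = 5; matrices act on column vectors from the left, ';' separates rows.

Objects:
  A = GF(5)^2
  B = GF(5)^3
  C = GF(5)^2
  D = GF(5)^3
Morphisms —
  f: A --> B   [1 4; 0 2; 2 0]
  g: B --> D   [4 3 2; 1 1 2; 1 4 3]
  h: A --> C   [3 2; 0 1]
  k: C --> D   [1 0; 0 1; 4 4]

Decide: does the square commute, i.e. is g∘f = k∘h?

Along f;g (path 1):
  e0=⟨1,0⟩ f-->⟨1,0,2⟩ g-->⟨3,0,2⟩
  e1=⟨0,1⟩ f-->⟨4,2,0⟩ g-->⟨2,1,2⟩
  result₁ = [3 2; 0 1; 2 2]
Along h;k (path 2):
  e0=⟨1,0⟩ h-->⟨3,0⟩ k-->⟨3,0,2⟩
  e1=⟨0,1⟩ h-->⟨2,1⟩ k-->⟨2,1,2⟩
  result₂ = [3 2; 0 1; 2 2]
Equal? same morphism ✓

Answer: COMMUTES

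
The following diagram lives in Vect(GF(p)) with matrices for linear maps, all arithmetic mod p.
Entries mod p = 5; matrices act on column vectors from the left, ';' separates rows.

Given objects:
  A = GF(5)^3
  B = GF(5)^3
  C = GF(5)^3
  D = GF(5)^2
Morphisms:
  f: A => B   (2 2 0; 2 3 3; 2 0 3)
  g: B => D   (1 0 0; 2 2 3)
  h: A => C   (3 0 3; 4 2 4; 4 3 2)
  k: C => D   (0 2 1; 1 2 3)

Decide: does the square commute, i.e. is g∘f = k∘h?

Answer: DOES NOT COMMUTE

Trace:
Along f;g (path 1):
  e0=[1,0,0] f=>[2,2,2] g=>[2,4]
  e1=[0,1,0] f=>[2,3,0] g=>[2,0]
  e2=[0,0,1] f=>[0,3,3] g=>[0,0]
  composite₁ = (2 2 0; 4 0 0)
Along h;k (path 2):
  e0=[1,0,0] h=>[3,4,4] k=>[2,3]
  e1=[0,1,0] h=>[0,2,3] k=>[2,3]
  e2=[0,0,1] h=>[3,4,2] k=>[0,2]
  composite₂ = (2 2 0; 3 3 2)
Equal? NO — does not commute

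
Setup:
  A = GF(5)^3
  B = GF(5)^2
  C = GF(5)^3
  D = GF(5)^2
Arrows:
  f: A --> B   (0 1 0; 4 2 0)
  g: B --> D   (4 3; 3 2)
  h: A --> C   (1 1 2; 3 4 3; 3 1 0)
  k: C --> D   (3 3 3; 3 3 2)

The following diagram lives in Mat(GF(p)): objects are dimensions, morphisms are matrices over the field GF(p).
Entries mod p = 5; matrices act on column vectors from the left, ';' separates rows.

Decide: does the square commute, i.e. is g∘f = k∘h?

Answer: DOES NOT COMMUTE

Work:
Path 1 = f;g:
  e0=[1,0,0] f-->[0,4] g-->[2,3]
  e1=[0,1,0] f-->[1,2] g-->[0,2]
  e2=[0,0,1] f-->[0,0] g-->[0,0]
  ⟦path⟧₁ = (2 0 0; 3 2 0)
Path 2 = h;k:
  e0=[1,0,0] h-->[1,3,3] k-->[1,3]
  e1=[0,1,0] h-->[1,4,1] k-->[3,2]
  e2=[0,0,1] h-->[2,3,0] k-->[0,0]
  ⟦path⟧₂ = (1 3 0; 3 2 0)
Equal? NO — does not commute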